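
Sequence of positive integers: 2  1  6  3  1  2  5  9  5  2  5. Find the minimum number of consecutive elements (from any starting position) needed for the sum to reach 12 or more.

Extend right; whenever the sum reaches 12, record the length and shrink from the left:
add 2: running sum 2 < 12
add 1: running sum 3 < 12
add 6: running sum 9 < 12
add 3: shortest ending here [2, 1, 6, 3] sum 12, len 4
add 1: shortest ending here [2, 1, 6, 3, 1] sum 13, len 5
add 2: shortest ending here [6, 3, 1, 2] sum 12, len 4
add 5: shortest ending here [6, 3, 1, 2, 5] sum 17, len 5
add 9: shortest ending here [5, 9] sum 14, len 2
add 5: shortest ending here [9, 5] sum 14, len 2
add 2: shortest ending here [9, 5, 2] sum 16, len 3
add 5: shortest ending here [5, 2, 5] sum 12, len 3
Shortest qualifying length: 2.

2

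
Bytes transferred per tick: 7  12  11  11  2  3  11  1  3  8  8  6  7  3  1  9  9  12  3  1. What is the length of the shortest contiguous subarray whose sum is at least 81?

12

add 7: running sum 7 < 81
add 12: running sum 19 < 81
add 11: running sum 30 < 81
add 11: running sum 41 < 81
add 2: running sum 43 < 81
add 3: running sum 46 < 81
add 11: running sum 57 < 81
add 1: running sum 58 < 81
add 3: running sum 61 < 81
add 8: running sum 69 < 81
add 8: running sum 77 < 81
end 11: [7, 12, 11, 11, 2, 3, 11, 1, 3, 8, 8, 6] sum 83, len 12
end 12: [12, 11, 11, 2, 3, 11, 1, 3, 8, 8, 6, 7] sum 83, len 12
end 13: [12, 11, 11, 2, 3, 11, 1, 3, 8, 8, 6, 7, 3] sum 86, len 13
end 14: [12, 11, 11, 2, 3, 11, 1, 3, 8, 8, 6, 7, 3, 1] sum 87, len 14
end 15: [11, 11, 2, 3, 11, 1, 3, 8, 8, 6, 7, 3, 1, 9] sum 84, len 14
end 16: [11, 2, 3, 11, 1, 3, 8, 8, 6, 7, 3, 1, 9, 9] sum 82, len 14
end 17: [3, 11, 1, 3, 8, 8, 6, 7, 3, 1, 9, 9, 12] sum 81, len 13
end 18: [11, 1, 3, 8, 8, 6, 7, 3, 1, 9, 9, 12, 3] sum 81, len 13
end 19: [11, 1, 3, 8, 8, 6, 7, 3, 1, 9, 9, 12, 3, 1] sum 82, len 14
Shortest qualifying length: 12.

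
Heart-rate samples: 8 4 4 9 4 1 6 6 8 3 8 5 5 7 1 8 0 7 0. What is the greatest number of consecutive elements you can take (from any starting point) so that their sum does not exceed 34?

→ 8: sum 8, len 1
→ 4: sum 12, len 2
→ 4: sum 16, len 3
→ 9: sum 25, len 4
→ 4: sum 29, len 5
→ 1: sum 30, len 6
→ 6 (dropped 8): sum 28, len 6
→ 6: sum 34, len 7
→ 8 (dropped 4, 4): sum 34, len 6
→ 3 (dropped 9): sum 28, len 6
→ 8 (dropped 4): sum 32, len 6
→ 5 (dropped 1, 6): sum 30, len 5
→ 5 (dropped 6): sum 29, len 5
→ 7 (dropped 8): sum 28, len 5
→ 1: sum 29, len 6
→ 8 (dropped 3): sum 34, len 6
→ 0: sum 34, len 7
→ 7 (dropped 8): sum 33, len 7
→ 0: sum 33, len 8
Longest length seen: 8.

8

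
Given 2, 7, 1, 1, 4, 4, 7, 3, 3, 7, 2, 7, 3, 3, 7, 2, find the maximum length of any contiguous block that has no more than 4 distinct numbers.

12

add 2: window [2] (1 distinct), len 1
add 7: window [2, 7] (2 distinct), len 2
add 1: window [2, 7, 1] (3 distinct), len 3
add 1: window [2, 7, 1, 1] (3 distinct), len 4
add 4: window [2, 7, 1, 1, 4] (4 distinct), len 5
add 4: window [2, 7, 1, 1, 4, 4] (4 distinct), len 6
add 7: window [2, 7, 1, 1, 4, 4, 7] (4 distinct), len 7
add 3: window [7, 1, 1, 4, 4, 7, 3] (4 distinct), len 7
add 3: window [7, 1, 1, 4, 4, 7, 3, 3] (4 distinct), len 8
add 7: window [7, 1, 1, 4, 4, 7, 3, 3, 7] (4 distinct), len 9
add 2: window [4, 4, 7, 3, 3, 7, 2] (4 distinct), len 7
add 7: window [4, 4, 7, 3, 3, 7, 2, 7] (4 distinct), len 8
add 3: window [4, 4, 7, 3, 3, 7, 2, 7, 3] (4 distinct), len 9
add 3: window [4, 4, 7, 3, 3, 7, 2, 7, 3, 3] (4 distinct), len 10
add 7: window [4, 4, 7, 3, 3, 7, 2, 7, 3, 3, 7] (4 distinct), len 11
add 2: window [4, 4, 7, 3, 3, 7, 2, 7, 3, 3, 7, 2] (4 distinct), len 12
Longest length with ≤4 distinct: 12.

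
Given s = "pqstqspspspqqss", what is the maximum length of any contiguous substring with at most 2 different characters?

Extend right; when distinct count exceeds 2, shrink from the left:
add p: window [p] (1 distinct), len 1
add q: window [p, q] (2 distinct), len 2
add s: window [q, s] (2 distinct), len 2
add t: window [s, t] (2 distinct), len 2
add q: window [t, q] (2 distinct), len 2
add s: window [q, s] (2 distinct), len 2
add p: window [s, p] (2 distinct), len 2
add s: window [s, p, s] (2 distinct), len 3
add p: window [s, p, s, p] (2 distinct), len 4
add s: window [s, p, s, p, s] (2 distinct), len 5
add p: window [s, p, s, p, s, p] (2 distinct), len 6
add q: window [p, q] (2 distinct), len 2
add q: window [p, q, q] (2 distinct), len 3
add s: window [q, q, s] (2 distinct), len 3
add s: window [q, q, s, s] (2 distinct), len 4
Longest length with ≤2 distinct: 6.

6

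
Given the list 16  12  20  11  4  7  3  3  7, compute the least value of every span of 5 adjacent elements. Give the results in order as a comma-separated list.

16 12 20 11 4 → min 4
12 20 11 4 7 → min 4
20 11 4 7 3 → min 3
11 4 7 3 3 → min 3
4 7 3 3 7 → min 3

4, 4, 3, 3, 3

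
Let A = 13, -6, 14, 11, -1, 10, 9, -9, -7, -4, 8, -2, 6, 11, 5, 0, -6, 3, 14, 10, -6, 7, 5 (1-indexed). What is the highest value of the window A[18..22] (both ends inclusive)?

Elements at indices 18..22: 3, 14, 10, -6, 7
max(3, 14, 10, -6, 7) = 14

14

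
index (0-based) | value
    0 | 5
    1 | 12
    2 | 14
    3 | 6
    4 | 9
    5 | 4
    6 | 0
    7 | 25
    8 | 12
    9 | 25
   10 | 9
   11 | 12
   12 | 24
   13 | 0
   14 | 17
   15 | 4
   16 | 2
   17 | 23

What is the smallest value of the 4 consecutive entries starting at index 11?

0

Elements at indices 11..14: 12, 24, 0, 17
min(12, 24, 0, 17) = 0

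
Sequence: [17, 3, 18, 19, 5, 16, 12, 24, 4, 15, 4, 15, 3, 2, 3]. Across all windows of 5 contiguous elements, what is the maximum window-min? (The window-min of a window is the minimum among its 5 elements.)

Each size-5 window and its min:
17 3 18 19 5 → min 3
3 18 19 5 16 → min 3
18 19 5 16 12 → min 5
19 5 16 12 24 → min 5
5 16 12 24 4 → min 4
16 12 24 4 15 → min 4
12 24 4 15 4 → min 4
24 4 15 4 15 → min 4
4 15 4 15 3 → min 3
15 4 15 3 2 → min 2
4 15 3 2 3 → min 2
Maximum of these is 5.

5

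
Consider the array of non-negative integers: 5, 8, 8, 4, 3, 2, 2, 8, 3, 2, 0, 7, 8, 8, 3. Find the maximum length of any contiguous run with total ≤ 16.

[5] sum 5 len 1
[5, 8] sum 13 len 2
[8, 8] sum 16 len 2
[8, 4] sum 12 len 2
[8, 4, 3] sum 15 len 3
[4, 3, 2] sum 9 len 3
[4, 3, 2, 2] sum 11 len 4
[3, 2, 2, 8] sum 15 len 4
[2, 2, 8, 3] sum 15 len 4
[2, 8, 3, 2] sum 15 len 4
[2, 8, 3, 2, 0] sum 15 len 5
[3, 2, 0, 7] sum 12 len 4
[0, 7, 8] sum 15 len 3
[8, 8] sum 16 len 2
[8, 3] sum 11 len 2
Longest length seen: 5.

5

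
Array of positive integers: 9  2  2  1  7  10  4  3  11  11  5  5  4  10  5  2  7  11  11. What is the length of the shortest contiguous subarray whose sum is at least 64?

add 9: running sum 9 < 64
add 2: running sum 11 < 64
add 2: running sum 13 < 64
add 1: running sum 14 < 64
add 7: running sum 21 < 64
add 10: running sum 31 < 64
add 4: running sum 35 < 64
add 3: running sum 38 < 64
add 11: running sum 49 < 64
add 11: running sum 60 < 64
end 10: [9, 2, 2, 1, 7, 10, 4, 3, 11, 11, 5] sum 65, len 11
end 11: [9, 2, 2, 1, 7, 10, 4, 3, 11, 11, 5, 5] sum 70, len 12
end 12: [2, 2, 1, 7, 10, 4, 3, 11, 11, 5, 5, 4] sum 65, len 12
end 13: [7, 10, 4, 3, 11, 11, 5, 5, 4, 10] sum 70, len 10
end 14: [10, 4, 3, 11, 11, 5, 5, 4, 10, 5] sum 68, len 10
end 15: [10, 4, 3, 11, 11, 5, 5, 4, 10, 5, 2] sum 70, len 11
end 16: [4, 3, 11, 11, 5, 5, 4, 10, 5, 2, 7] sum 67, len 11
end 17: [11, 11, 5, 5, 4, 10, 5, 2, 7, 11] sum 71, len 10
end 18: [11, 5, 5, 4, 10, 5, 2, 7, 11, 11] sum 71, len 10
Shortest qualifying length: 10.

10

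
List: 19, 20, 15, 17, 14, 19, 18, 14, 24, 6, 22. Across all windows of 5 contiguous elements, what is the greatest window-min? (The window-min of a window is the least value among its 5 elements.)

19 20 15 17 14 → min 14
20 15 17 14 19 → min 14
15 17 14 19 18 → min 14
17 14 19 18 14 → min 14
14 19 18 14 24 → min 14
19 18 14 24 6 → min 6
18 14 24 6 22 → min 6
Greatest of these is 14.

14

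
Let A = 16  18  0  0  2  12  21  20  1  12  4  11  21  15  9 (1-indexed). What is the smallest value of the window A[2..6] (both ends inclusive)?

Elements at indices 2..6: 18, 0, 0, 2, 12
min(18, 0, 0, 2, 12) = 0

0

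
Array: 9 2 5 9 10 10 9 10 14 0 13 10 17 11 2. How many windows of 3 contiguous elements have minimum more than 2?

7

[9, 2, 5] → min 2
[2, 5, 9] → min 2
[5, 9, 10] → min 5  > 2 ✓
[9, 10, 10] → min 9  > 2 ✓
[10, 10, 9] → min 9  > 2 ✓
[10, 9, 10] → min 9  > 2 ✓
[9, 10, 14] → min 9  > 2 ✓
[10, 14, 0] → min 0
[14, 0, 13] → min 0
[0, 13, 10] → min 0
[13, 10, 17] → min 10  > 2 ✓
[10, 17, 11] → min 10  > 2 ✓
[17, 11, 2] → min 2
7 windows satisfy the condition.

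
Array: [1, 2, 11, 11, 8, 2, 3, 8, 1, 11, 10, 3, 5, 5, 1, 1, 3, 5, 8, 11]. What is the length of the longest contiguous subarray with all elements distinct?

[1] len 1
[1, 2] len 2
[1, 2, 11] len 3
[11] len 1
[11, 8] len 2
[11, 8, 2] len 3
[11, 8, 2, 3] len 4
[2, 3, 8] len 3
[2, 3, 8, 1] len 4
[2, 3, 8, 1, 11] len 5
[2, 3, 8, 1, 11, 10] len 6
[8, 1, 11, 10, 3] len 5
[8, 1, 11, 10, 3, 5] len 6
[5] len 1
[5, 1] len 2
[1] len 1
[1, 3] len 2
[1, 3, 5] len 3
[1, 3, 5, 8] len 4
[1, 3, 5, 8, 11] len 5
Longest all-distinct length: 6.

6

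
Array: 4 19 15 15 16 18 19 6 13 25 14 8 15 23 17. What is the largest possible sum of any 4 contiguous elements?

4 19 15 15 → sum 53
19 15 15 16 → sum 65
15 15 16 18 → sum 64
15 16 18 19 → sum 68
16 18 19 6 → sum 59
18 19 6 13 → sum 56
19 6 13 25 → sum 63
6 13 25 14 → sum 58
13 25 14 8 → sum 60
25 14 8 15 → sum 62
14 8 15 23 → sum 60
8 15 23 17 → sum 63
Largest of these is 68.

68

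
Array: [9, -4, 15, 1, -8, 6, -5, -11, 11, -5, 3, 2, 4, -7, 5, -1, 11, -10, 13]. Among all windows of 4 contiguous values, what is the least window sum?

-18

Window sums for each of the 16 positions:
[9, -4, 15, 1] → sum 21
[-4, 15, 1, -8] → sum 4
[15, 1, -8, 6] → sum 14
[1, -8, 6, -5] → sum -6
[-8, 6, -5, -11] → sum -18
[6, -5, -11, 11] → sum 1
[-5, -11, 11, -5] → sum -10
[-11, 11, -5, 3] → sum -2
[11, -5, 3, 2] → sum 11
[-5, 3, 2, 4] → sum 4
[3, 2, 4, -7] → sum 2
[2, 4, -7, 5] → sum 4
[4, -7, 5, -1] → sum 1
[-7, 5, -1, 11] → sum 8
[5, -1, 11, -10] → sum 5
[-1, 11, -10, 13] → sum 13
Least of these is -18.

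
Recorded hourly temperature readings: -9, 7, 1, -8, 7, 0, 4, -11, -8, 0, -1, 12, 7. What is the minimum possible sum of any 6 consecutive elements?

-16

Window sums for each of the 8 positions:
(-9, 7, 1, -8, 7, 0) → sum -2
(7, 1, -8, 7, 0, 4) → sum 11
(1, -8, 7, 0, 4, -11) → sum -7
(-8, 7, 0, 4, -11, -8) → sum -16
(7, 0, 4, -11, -8, 0) → sum -8
(0, 4, -11, -8, 0, -1) → sum -16
(4, -11, -8, 0, -1, 12) → sum -4
(-11, -8, 0, -1, 12, 7) → sum -1
Minimum of these is -16.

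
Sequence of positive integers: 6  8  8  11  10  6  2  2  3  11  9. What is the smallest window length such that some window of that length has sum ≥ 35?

add 6: running sum 6 < 35
add 8: running sum 14 < 35
add 8: running sum 22 < 35
add 11: running sum 33 < 35
end 4: [8, 8, 11, 10] sum 37, len 4
end 5: [8, 11, 10, 6] sum 35, len 4
end 6: [8, 11, 10, 6, 2] sum 37, len 5
end 7: [8, 11, 10, 6, 2, 2] sum 39, len 6
end 8: [8, 11, 10, 6, 2, 2, 3] sum 42, len 7
end 9: [11, 10, 6, 2, 2, 3, 11] sum 45, len 7
end 10: [10, 6, 2, 2, 3, 11, 9] sum 43, len 7
Shortest qualifying length: 4.

4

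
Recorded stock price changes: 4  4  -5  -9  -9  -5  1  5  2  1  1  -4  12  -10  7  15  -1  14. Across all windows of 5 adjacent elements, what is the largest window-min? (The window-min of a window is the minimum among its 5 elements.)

1

Window mins for each of the 14 positions:
[4, 4, -5, -9, -9] → min -9
[4, -5, -9, -9, -5] → min -9
[-5, -9, -9, -5, 1] → min -9
[-9, -9, -5, 1, 5] → min -9
[-9, -5, 1, 5, 2] → min -9
[-5, 1, 5, 2, 1] → min -5
[1, 5, 2, 1, 1] → min 1
[5, 2, 1, 1, -4] → min -4
[2, 1, 1, -4, 12] → min -4
[1, 1, -4, 12, -10] → min -10
[1, -4, 12, -10, 7] → min -10
[-4, 12, -10, 7, 15] → min -10
[12, -10, 7, 15, -1] → min -10
[-10, 7, 15, -1, 14] → min -10
Largest of these is 1.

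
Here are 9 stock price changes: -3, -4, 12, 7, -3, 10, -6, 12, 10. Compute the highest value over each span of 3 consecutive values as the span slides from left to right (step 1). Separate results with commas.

-3 -4 12 → max 12
-4 12 7 → max 12
12 7 -3 → max 12
7 -3 10 → max 10
-3 10 -6 → max 10
10 -6 12 → max 12
-6 12 10 → max 12

12, 12, 12, 10, 10, 12, 12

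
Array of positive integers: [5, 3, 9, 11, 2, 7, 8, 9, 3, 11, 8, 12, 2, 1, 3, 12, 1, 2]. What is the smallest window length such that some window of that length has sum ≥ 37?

5

add 5: running sum 5 < 37
add 3: running sum 8 < 37
add 9: running sum 17 < 37
add 11: running sum 28 < 37
add 2: running sum 30 < 37
add 7: shortest ending here [5, 3, 9, 11, 2, 7] sum 37, len 6
add 8: shortest ending here [9, 11, 2, 7, 8] sum 37, len 5
add 9: shortest ending here [11, 2, 7, 8, 9] sum 37, len 5
add 3: shortest ending here [11, 2, 7, 8, 9, 3] sum 40, len 6
add 11: shortest ending here [7, 8, 9, 3, 11] sum 38, len 5
add 8: shortest ending here [8, 9, 3, 11, 8] sum 39, len 5
add 12: shortest ending here [9, 3, 11, 8, 12] sum 43, len 5
add 2: shortest ending here [9, 3, 11, 8, 12, 2] sum 45, len 6
add 1: shortest ending here [3, 11, 8, 12, 2, 1] sum 37, len 6
add 3: shortest ending here [11, 8, 12, 2, 1, 3] sum 37, len 6
add 12: shortest ending here [8, 12, 2, 1, 3, 12] sum 38, len 6
add 1: shortest ending here [8, 12, 2, 1, 3, 12, 1] sum 39, len 7
add 2: shortest ending here [8, 12, 2, 1, 3, 12, 1, 2] sum 41, len 8
Shortest qualifying length: 5.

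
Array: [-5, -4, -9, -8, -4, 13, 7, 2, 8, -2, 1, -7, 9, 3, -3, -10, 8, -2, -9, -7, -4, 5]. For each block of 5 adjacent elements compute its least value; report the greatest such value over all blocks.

[-5, -4, -9, -8, -4] → min -9
[-4, -9, -8, -4, 13] → min -9
[-9, -8, -4, 13, 7] → min -9
[-8, -4, 13, 7, 2] → min -8
[-4, 13, 7, 2, 8] → min -4
[13, 7, 2, 8, -2] → min -2
[7, 2, 8, -2, 1] → min -2
[2, 8, -2, 1, -7] → min -7
[8, -2, 1, -7, 9] → min -7
[-2, 1, -7, 9, 3] → min -7
[1, -7, 9, 3, -3] → min -7
[-7, 9, 3, -3, -10] → min -10
[9, 3, -3, -10, 8] → min -10
[3, -3, -10, 8, -2] → min -10
[-3, -10, 8, -2, -9] → min -10
[-10, 8, -2, -9, -7] → min -10
[8, -2, -9, -7, -4] → min -9
[-2, -9, -7, -4, 5] → min -9
Greatest of these is -2.

-2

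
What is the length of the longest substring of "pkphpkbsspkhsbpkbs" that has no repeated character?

5

[p] len 1
[p, k] len 2
[k, p] len 2
[k, p, h] len 3
[h, p] len 2
[h, p, k] len 3
[h, p, k, b] len 4
[h, p, k, b, s] len 5
[s] len 1
[s, p] len 2
[s, p, k] len 3
[s, p, k, h] len 4
[p, k, h, s] len 4
[p, k, h, s, b] len 5
[k, h, s, b, p] len 5
[h, s, b, p, k] len 5
[p, k, b] len 3
[p, k, b, s] len 4
Longest all-distinct length: 5.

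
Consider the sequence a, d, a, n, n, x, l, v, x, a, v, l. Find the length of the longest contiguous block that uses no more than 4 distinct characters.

Extend right; when distinct count exceeds 4, shrink from the left:
[a] 1 distinct, len 1
[a, d] 2 distinct, len 2
[a, d, a] 2 distinct, len 3
[a, d, a, n] 3 distinct, len 4
[a, d, a, n, n] 3 distinct, len 5
[a, d, a, n, n, x] 4 distinct, len 6
[a, n, n, x, l] 4 distinct, len 5
[n, n, x, l, v] 4 distinct, len 5
[n, n, x, l, v, x] 4 distinct, len 6
[x, l, v, x, a] 4 distinct, len 5
[x, l, v, x, a, v] 4 distinct, len 6
[x, l, v, x, a, v, l] 4 distinct, len 7
Longest length with ≤4 distinct: 7.

7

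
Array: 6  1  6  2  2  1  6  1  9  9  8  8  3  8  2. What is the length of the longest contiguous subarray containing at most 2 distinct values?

4

Extend right; when distinct count exceeds 2, shrink from the left:
add 6: window [6] (1 distinct), len 1
add 1: window [6, 1] (2 distinct), len 2
add 6: window [6, 1, 6] (2 distinct), len 3
add 2: window [6, 2] (2 distinct), len 2
add 2: window [6, 2, 2] (2 distinct), len 3
add 1: window [2, 2, 1] (2 distinct), len 3
add 6: window [1, 6] (2 distinct), len 2
add 1: window [1, 6, 1] (2 distinct), len 3
add 9: window [1, 9] (2 distinct), len 2
add 9: window [1, 9, 9] (2 distinct), len 3
add 8: window [9, 9, 8] (2 distinct), len 3
add 8: window [9, 9, 8, 8] (2 distinct), len 4
add 3: window [8, 8, 3] (2 distinct), len 3
add 8: window [8, 8, 3, 8] (2 distinct), len 4
add 2: window [8, 2] (2 distinct), len 2
Longest length with ≤2 distinct: 4.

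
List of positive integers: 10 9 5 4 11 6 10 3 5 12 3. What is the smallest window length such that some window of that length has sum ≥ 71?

10

Extend right; whenever the sum reaches 71, record the length and shrink from the left:
add 10: running sum 10 < 71
add 9: running sum 19 < 71
add 5: running sum 24 < 71
add 4: running sum 28 < 71
add 11: running sum 39 < 71
add 6: running sum 45 < 71
add 10: running sum 55 < 71
add 3: running sum 58 < 71
add 5: running sum 63 < 71
end 9: [10, 9, 5, 4, 11, 6, 10, 3, 5, 12] sum 75, len 10
end 10: [10, 9, 5, 4, 11, 6, 10, 3, 5, 12, 3] sum 78, len 11
Shortest qualifying length: 10.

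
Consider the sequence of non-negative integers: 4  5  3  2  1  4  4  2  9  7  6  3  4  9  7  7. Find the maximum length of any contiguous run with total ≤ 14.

5

Extend to the right; shrink from the left whenever the sum exceeds 14:
add 4: [4] sum 4, len 1
add 5: [4, 5] sum 9, len 2
add 3: [4, 5, 3] sum 12, len 3
add 2: [4, 5, 3, 2] sum 14, len 4
add 1: [5, 3, 2, 1] sum 11, len 4
add 4: [3, 2, 1, 4] sum 10, len 4
add 4: [3, 2, 1, 4, 4] sum 14, len 5
add 2: [2, 1, 4, 4, 2] sum 13, len 5
add 9: [2, 9] sum 11, len 2
add 7: [7] sum 7, len 1
add 6: [7, 6] sum 13, len 2
add 3: [6, 3] sum 9, len 2
add 4: [6, 3, 4] sum 13, len 3
add 9: [4, 9] sum 13, len 2
add 7: [7] sum 7, len 1
add 7: [7, 7] sum 14, len 2
Longest length seen: 5.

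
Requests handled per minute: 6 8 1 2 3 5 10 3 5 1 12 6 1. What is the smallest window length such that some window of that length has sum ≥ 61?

Extend right; whenever the sum reaches 61, record the length and shrink from the left:
add 6: running sum 6 < 61
add 8: running sum 14 < 61
add 1: running sum 15 < 61
add 2: running sum 17 < 61
add 3: running sum 20 < 61
add 5: running sum 25 < 61
add 10: running sum 35 < 61
add 3: running sum 38 < 61
add 5: running sum 43 < 61
add 1: running sum 44 < 61
add 12: running sum 56 < 61
end 11: [6, 8, 1, 2, 3, 5, 10, 3, 5, 1, 12, 6] sum 62, len 12
end 12: [6, 8, 1, 2, 3, 5, 10, 3, 5, 1, 12, 6, 1] sum 63, len 13
Shortest qualifying length: 12.

12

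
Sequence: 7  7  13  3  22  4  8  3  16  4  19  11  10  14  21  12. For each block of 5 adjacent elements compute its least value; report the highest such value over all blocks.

10

[7, 7, 13, 3, 22] → min 3
[7, 13, 3, 22, 4] → min 3
[13, 3, 22, 4, 8] → min 3
[3, 22, 4, 8, 3] → min 3
[22, 4, 8, 3, 16] → min 3
[4, 8, 3, 16, 4] → min 3
[8, 3, 16, 4, 19] → min 3
[3, 16, 4, 19, 11] → min 3
[16, 4, 19, 11, 10] → min 4
[4, 19, 11, 10, 14] → min 4
[19, 11, 10, 14, 21] → min 10
[11, 10, 14, 21, 12] → min 10
Highest of these is 10.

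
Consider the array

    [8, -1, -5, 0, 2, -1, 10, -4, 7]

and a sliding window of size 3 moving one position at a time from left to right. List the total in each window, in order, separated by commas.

2, -6, -3, 1, 11, 5, 13

8 -1 -5 → sum 2
-1 -5 0 → sum -6
-5 0 2 → sum -3
0 2 -1 → sum 1
2 -1 10 → sum 11
-1 10 -4 → sum 5
10 -4 7 → sum 13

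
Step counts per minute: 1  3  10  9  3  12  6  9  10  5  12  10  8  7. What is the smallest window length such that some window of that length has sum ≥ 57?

add 1: running sum 1 < 57
add 3: running sum 4 < 57
add 10: running sum 14 < 57
add 9: running sum 23 < 57
add 3: running sum 26 < 57
add 12: running sum 38 < 57
add 6: running sum 44 < 57
add 9: running sum 53 < 57
end 8: [10, 9, 3, 12, 6, 9, 10] sum 59, len 7
end 9: [10, 9, 3, 12, 6, 9, 10, 5] sum 64, len 8
end 10: [3, 12, 6, 9, 10, 5, 12] sum 57, len 7
end 11: [12, 6, 9, 10, 5, 12, 10] sum 64, len 7
end 12: [6, 9, 10, 5, 12, 10, 8] sum 60, len 7
end 13: [9, 10, 5, 12, 10, 8, 7] sum 61, len 7
Shortest qualifying length: 7.

7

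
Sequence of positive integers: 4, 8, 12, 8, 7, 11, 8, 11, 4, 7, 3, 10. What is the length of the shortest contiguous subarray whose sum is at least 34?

Extend right; whenever the sum reaches 34, record the length and shrink from the left:
add 4: running sum 4 < 34
add 8: running sum 12 < 34
add 12: running sum 24 < 34
add 8: running sum 32 < 34
end 4: [8, 12, 8, 7] sum 35, len 4
end 5: [12, 8, 7, 11] sum 38, len 4
end 6: [8, 7, 11, 8] sum 34, len 4
end 7: [7, 11, 8, 11] sum 37, len 4
end 8: [11, 8, 11, 4] sum 34, len 4
end 9: [11, 8, 11, 4, 7] sum 41, len 5
end 10: [11, 8, 11, 4, 7, 3] sum 44, len 6
end 11: [11, 4, 7, 3, 10] sum 35, len 5
Shortest qualifying length: 4.

4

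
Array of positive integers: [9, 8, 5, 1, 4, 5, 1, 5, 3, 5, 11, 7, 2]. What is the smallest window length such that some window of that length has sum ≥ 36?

Extend right; whenever the sum reaches 36, record the length and shrink from the left:
add 9: running sum 9 < 36
add 8: running sum 17 < 36
add 5: running sum 22 < 36
add 1: running sum 23 < 36
add 4: running sum 27 < 36
add 5: running sum 32 < 36
add 1: running sum 33 < 36
add 5: shortest ending here [9, 8, 5, 1, 4, 5, 1, 5] sum 38, len 8
add 3: shortest ending here [9, 8, 5, 1, 4, 5, 1, 5, 3] sum 41, len 9
add 5: shortest ending here [8, 5, 1, 4, 5, 1, 5, 3, 5] sum 37, len 9
add 11: shortest ending here [5, 1, 4, 5, 1, 5, 3, 5, 11] sum 40, len 9
add 7: shortest ending here [5, 1, 5, 3, 5, 11, 7] sum 37, len 7
add 2: shortest ending here [5, 1, 5, 3, 5, 11, 7, 2] sum 39, len 8
Shortest qualifying length: 7.

7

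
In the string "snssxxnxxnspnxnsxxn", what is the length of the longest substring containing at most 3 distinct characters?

[s] 1 distinct, len 1
[s, n] 2 distinct, len 2
[s, n, s] 2 distinct, len 3
[s, n, s, s] 2 distinct, len 4
[s, n, s, s, x] 3 distinct, len 5
[s, n, s, s, x, x] 3 distinct, len 6
[s, n, s, s, x, x, n] 3 distinct, len 7
[s, n, s, s, x, x, n, x] 3 distinct, len 8
[s, n, s, s, x, x, n, x, x] 3 distinct, len 9
[s, n, s, s, x, x, n, x, x, n] 3 distinct, len 10
[s, n, s, s, x, x, n, x, x, n, s] 3 distinct, len 11
[n, s, p] 3 distinct, len 3
[n, s, p, n] 3 distinct, len 4
[p, n, x] 3 distinct, len 3
[p, n, x, n] 3 distinct, len 4
[n, x, n, s] 3 distinct, len 4
[n, x, n, s, x] 3 distinct, len 5
[n, x, n, s, x, x] 3 distinct, len 6
[n, x, n, s, x, x, n] 3 distinct, len 7
Longest length with ≤3 distinct: 11.

11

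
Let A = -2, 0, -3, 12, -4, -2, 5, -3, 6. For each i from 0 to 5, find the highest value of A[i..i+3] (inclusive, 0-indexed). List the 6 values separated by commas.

[-2, 0, -3, 12] → max 12
[0, -3, 12, -4] → max 12
[-3, 12, -4, -2] → max 12
[12, -4, -2, 5] → max 12
[-4, -2, 5, -3] → max 5
[-2, 5, -3, 6] → max 6

12, 12, 12, 12, 5, 6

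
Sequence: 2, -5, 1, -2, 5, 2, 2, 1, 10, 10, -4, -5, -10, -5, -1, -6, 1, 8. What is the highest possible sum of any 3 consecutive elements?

(2, -5, 1) → sum -2
(-5, 1, -2) → sum -6
(1, -2, 5) → sum 4
(-2, 5, 2) → sum 5
(5, 2, 2) → sum 9
(2, 2, 1) → sum 5
(2, 1, 10) → sum 13
(1, 10, 10) → sum 21
(10, 10, -4) → sum 16
(10, -4, -5) → sum 1
(-4, -5, -10) → sum -19
(-5, -10, -5) → sum -20
(-10, -5, -1) → sum -16
(-5, -1, -6) → sum -12
(-1, -6, 1) → sum -6
(-6, 1, 8) → sum 3
Highest of these is 21.

21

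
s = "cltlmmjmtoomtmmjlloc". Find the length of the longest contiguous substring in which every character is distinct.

[c] len 1
[c, l] len 2
[c, l, t] len 3
[t, l] len 2
[t, l, m] len 3
[m] len 1
[m, j] len 2
[j, m] len 2
[j, m, t] len 3
[j, m, t, o] len 4
[o] len 1
[o, m] len 2
[o, m, t] len 3
[t, m] len 2
[m] len 1
[m, j] len 2
[m, j, l] len 3
[l] len 1
[l, o] len 2
[l, o, c] len 3
Longest all-distinct length: 4.

4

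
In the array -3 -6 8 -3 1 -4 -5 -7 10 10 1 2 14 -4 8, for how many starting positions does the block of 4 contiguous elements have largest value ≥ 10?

[-3, -6, 8, -3] → max 8
[-6, 8, -3, 1] → max 8
[8, -3, 1, -4] → max 8
[-3, 1, -4, -5] → max 1
[1, -4, -5, -7] → max 1
[-4, -5, -7, 10] → max 10  ≥ 10 ✓
[-5, -7, 10, 10] → max 10  ≥ 10 ✓
[-7, 10, 10, 1] → max 10  ≥ 10 ✓
[10, 10, 1, 2] → max 10  ≥ 10 ✓
[10, 1, 2, 14] → max 14  ≥ 10 ✓
[1, 2, 14, -4] → max 14  ≥ 10 ✓
[2, 14, -4, 8] → max 14  ≥ 10 ✓
7 windows satisfy the condition.

7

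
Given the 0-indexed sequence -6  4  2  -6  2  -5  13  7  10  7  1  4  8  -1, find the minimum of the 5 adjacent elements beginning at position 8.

1

Elements at indices 8..12: 10, 7, 1, 4, 8
min(10, 7, 1, 4, 8) = 1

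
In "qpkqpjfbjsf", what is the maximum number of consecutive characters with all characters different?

[q] len 1
[q, p] len 2
[q, p, k] len 3
[p, k, q] len 3
[k, q, p] len 3
[k, q, p, j] len 4
[k, q, p, j, f] len 5
[k, q, p, j, f, b] len 6
[f, b, j] len 3
[f, b, j, s] len 4
[b, j, s, f] len 4
Longest all-distinct length: 6.

6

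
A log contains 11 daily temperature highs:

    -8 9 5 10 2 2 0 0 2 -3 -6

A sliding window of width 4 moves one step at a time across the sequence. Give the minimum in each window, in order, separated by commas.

-8, 2, 2, 0, 0, 0, -3, -6

[-8, 9, 5, 10] → min -8
[9, 5, 10, 2] → min 2
[5, 10, 2, 2] → min 2
[10, 2, 2, 0] → min 0
[2, 2, 0, 0] → min 0
[2, 0, 0, 2] → min 0
[0, 0, 2, -3] → min -3
[0, 2, -3, -6] → min -6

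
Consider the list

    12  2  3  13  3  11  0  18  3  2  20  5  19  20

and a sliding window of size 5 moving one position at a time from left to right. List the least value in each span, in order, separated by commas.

2, 2, 0, 0, 0, 0, 0, 2, 2, 2

(12, 2, 3, 13, 3) → min 2
(2, 3, 13, 3, 11) → min 2
(3, 13, 3, 11, 0) → min 0
(13, 3, 11, 0, 18) → min 0
(3, 11, 0, 18, 3) → min 0
(11, 0, 18, 3, 2) → min 0
(0, 18, 3, 2, 20) → min 0
(18, 3, 2, 20, 5) → min 2
(3, 2, 20, 5, 19) → min 2
(2, 20, 5, 19, 20) → min 2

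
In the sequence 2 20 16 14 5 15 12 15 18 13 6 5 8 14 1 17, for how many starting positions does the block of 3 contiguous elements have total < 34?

6

2 20 16 → sum 38
20 16 14 → sum 50
16 14 5 → sum 35
14 5 15 → sum 34
5 15 12 → sum 32  < 34 ✓
15 12 15 → sum 42
12 15 18 → sum 45
15 18 13 → sum 46
18 13 6 → sum 37
13 6 5 → sum 24  < 34 ✓
6 5 8 → sum 19  < 34 ✓
5 8 14 → sum 27  < 34 ✓
8 14 1 → sum 23  < 34 ✓
14 1 17 → sum 32  < 34 ✓
6 windows satisfy the condition.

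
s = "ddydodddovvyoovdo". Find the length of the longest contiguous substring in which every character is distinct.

3

add d: [d] len 1
add d (repeat d, move left end past it): [d] len 1
add y: [d, y] len 2
add d (repeat d, move left end past it): [y, d] len 2
add o: [y, d, o] len 3
add d (repeat d, move left end past it): [o, d] len 2
add d (repeat d, move left end past it): [d] len 1
add d (repeat d, move left end past it): [d] len 1
add o: [d, o] len 2
add v: [d, o, v] len 3
add v (repeat v, move left end past it): [v] len 1
add y: [v, y] len 2
add o: [v, y, o] len 3
add o (repeat o, move left end past it): [o] len 1
add v: [o, v] len 2
add d: [o, v, d] len 3
add o (repeat o, move left end past it): [v, d, o] len 3
Longest all-distinct length: 3.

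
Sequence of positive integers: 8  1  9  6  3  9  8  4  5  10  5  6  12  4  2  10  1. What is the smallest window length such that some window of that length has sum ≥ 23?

add 8: running sum 8 < 23
add 1: running sum 9 < 23
add 9: running sum 18 < 23
end 3: [8, 1, 9, 6] sum 24, len 4
end 4: [8, 1, 9, 6, 3] sum 27, len 5
end 5: [9, 6, 3, 9] sum 27, len 4
end 6: [6, 3, 9, 8] sum 26, len 4
end 7: [3, 9, 8, 4] sum 24, len 4
end 8: [9, 8, 4, 5] sum 26, len 4
end 9: [8, 4, 5, 10] sum 27, len 4
end 10: [4, 5, 10, 5] sum 24, len 4
end 11: [5, 10, 5, 6] sum 26, len 4
end 12: [5, 6, 12] sum 23, len 3
end 13: [5, 6, 12, 4] sum 27, len 4
end 14: [6, 12, 4, 2] sum 24, len 4
end 15: [12, 4, 2, 10] sum 28, len 4
end 16: [12, 4, 2, 10, 1] sum 29, len 5
Shortest qualifying length: 3.

3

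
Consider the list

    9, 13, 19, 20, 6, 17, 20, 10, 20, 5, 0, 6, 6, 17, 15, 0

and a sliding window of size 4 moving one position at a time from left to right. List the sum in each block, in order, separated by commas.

61, 58, 62, 63, 53, 67, 55, 35, 31, 17, 29, 44, 38

[9, 13, 19, 20] → sum 61
[13, 19, 20, 6] → sum 58
[19, 20, 6, 17] → sum 62
[20, 6, 17, 20] → sum 63
[6, 17, 20, 10] → sum 53
[17, 20, 10, 20] → sum 67
[20, 10, 20, 5] → sum 55
[10, 20, 5, 0] → sum 35
[20, 5, 0, 6] → sum 31
[5, 0, 6, 6] → sum 17
[0, 6, 6, 17] → sum 29
[6, 6, 17, 15] → sum 44
[6, 17, 15, 0] → sum 38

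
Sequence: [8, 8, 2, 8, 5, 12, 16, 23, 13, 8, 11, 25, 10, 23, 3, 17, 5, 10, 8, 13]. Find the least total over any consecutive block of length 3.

8 8 2 → sum 18
8 2 8 → sum 18
2 8 5 → sum 15
8 5 12 → sum 25
5 12 16 → sum 33
12 16 23 → sum 51
16 23 13 → sum 52
23 13 8 → sum 44
13 8 11 → sum 32
8 11 25 → sum 44
11 25 10 → sum 46
25 10 23 → sum 58
10 23 3 → sum 36
23 3 17 → sum 43
3 17 5 → sum 25
17 5 10 → sum 32
5 10 8 → sum 23
10 8 13 → sum 31
Least of these is 15.

15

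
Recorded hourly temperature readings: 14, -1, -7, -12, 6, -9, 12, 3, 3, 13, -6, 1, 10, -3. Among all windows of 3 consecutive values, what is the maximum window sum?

19

Window sums for each of the 12 positions:
[14, -1, -7] → sum 6
[-1, -7, -12] → sum -20
[-7, -12, 6] → sum -13
[-12, 6, -9] → sum -15
[6, -9, 12] → sum 9
[-9, 12, 3] → sum 6
[12, 3, 3] → sum 18
[3, 3, 13] → sum 19
[3, 13, -6] → sum 10
[13, -6, 1] → sum 8
[-6, 1, 10] → sum 5
[1, 10, -3] → sum 8
Maximum of these is 19.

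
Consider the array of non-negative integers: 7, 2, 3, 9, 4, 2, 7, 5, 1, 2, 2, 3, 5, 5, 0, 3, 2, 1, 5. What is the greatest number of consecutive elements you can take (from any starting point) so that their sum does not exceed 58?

Extend to the right; shrink from the left whenever the sum exceeds 58:
→ 7: sum 7, len 1
→ 2: sum 9, len 2
→ 3: sum 12, len 3
→ 9: sum 21, len 4
→ 4: sum 25, len 5
→ 2: sum 27, len 6
→ 7: sum 34, len 7
→ 5: sum 39, len 8
→ 1: sum 40, len 9
→ 2: sum 42, len 10
→ 2: sum 44, len 11
→ 3: sum 47, len 12
→ 5: sum 52, len 13
→ 5: sum 57, len 14
→ 0: sum 57, len 15
→ 3 (dropped 7): sum 53, len 15
→ 2: sum 55, len 16
→ 1: sum 56, len 17
→ 5 (dropped 2, 3): sum 56, len 16
Longest length seen: 17.

17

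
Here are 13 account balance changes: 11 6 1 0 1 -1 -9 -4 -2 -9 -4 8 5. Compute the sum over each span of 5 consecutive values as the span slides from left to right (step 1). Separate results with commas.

19, 7, -8, -13, -15, -25, -28, -11, -2

[11, 6, 1, 0, 1] → sum 19
[6, 1, 0, 1, -1] → sum 7
[1, 0, 1, -1, -9] → sum -8
[0, 1, -1, -9, -4] → sum -13
[1, -1, -9, -4, -2] → sum -15
[-1, -9, -4, -2, -9] → sum -25
[-9, -4, -2, -9, -4] → sum -28
[-4, -2, -9, -4, 8] → sum -11
[-2, -9, -4, 8, 5] → sum -2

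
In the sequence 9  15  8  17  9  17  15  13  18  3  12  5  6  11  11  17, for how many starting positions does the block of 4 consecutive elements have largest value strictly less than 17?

3

9 15 8 17 → max 17
15 8 17 9 → max 17
8 17 9 17 → max 17
17 9 17 15 → max 17
9 17 15 13 → max 17
17 15 13 18 → max 18
15 13 18 3 → max 18
13 18 3 12 → max 18
18 3 12 5 → max 18
3 12 5 6 → max 12  < 17 ✓
12 5 6 11 → max 12  < 17 ✓
5 6 11 11 → max 11  < 17 ✓
6 11 11 17 → max 17
3 windows satisfy the condition.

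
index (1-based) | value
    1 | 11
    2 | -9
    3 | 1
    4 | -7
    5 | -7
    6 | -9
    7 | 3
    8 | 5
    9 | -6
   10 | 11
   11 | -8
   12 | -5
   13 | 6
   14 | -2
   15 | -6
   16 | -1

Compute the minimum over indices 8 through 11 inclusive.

-8

Elements at indices 8..11: 5, -6, 11, -8
min(5, -6, 11, -8) = -8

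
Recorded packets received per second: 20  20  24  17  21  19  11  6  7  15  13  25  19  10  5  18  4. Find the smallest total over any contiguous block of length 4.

(20, 20, 24, 17) → sum 81
(20, 24, 17, 21) → sum 82
(24, 17, 21, 19) → sum 81
(17, 21, 19, 11) → sum 68
(21, 19, 11, 6) → sum 57
(19, 11, 6, 7) → sum 43
(11, 6, 7, 15) → sum 39
(6, 7, 15, 13) → sum 41
(7, 15, 13, 25) → sum 60
(15, 13, 25, 19) → sum 72
(13, 25, 19, 10) → sum 67
(25, 19, 10, 5) → sum 59
(19, 10, 5, 18) → sum 52
(10, 5, 18, 4) → sum 37
Smallest of these is 37.

37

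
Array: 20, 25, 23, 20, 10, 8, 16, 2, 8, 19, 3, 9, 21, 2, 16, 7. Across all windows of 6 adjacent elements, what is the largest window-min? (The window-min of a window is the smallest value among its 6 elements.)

Window mins for each of the 11 positions:
20 25 23 20 10 8 → min 8
25 23 20 10 8 16 → min 8
23 20 10 8 16 2 → min 2
20 10 8 16 2 8 → min 2
10 8 16 2 8 19 → min 2
8 16 2 8 19 3 → min 2
16 2 8 19 3 9 → min 2
2 8 19 3 9 21 → min 2
8 19 3 9 21 2 → min 2
19 3 9 21 2 16 → min 2
3 9 21 2 16 7 → min 2
Largest of these is 8.

8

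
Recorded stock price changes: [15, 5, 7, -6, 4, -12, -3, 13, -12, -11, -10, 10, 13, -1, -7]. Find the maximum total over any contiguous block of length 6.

15 5 7 -6 4 -12 → sum 13
5 7 -6 4 -12 -3 → sum -5
7 -6 4 -12 -3 13 → sum 3
-6 4 -12 -3 13 -12 → sum -16
4 -12 -3 13 -12 -11 → sum -21
-12 -3 13 -12 -11 -10 → sum -35
-3 13 -12 -11 -10 10 → sum -13
13 -12 -11 -10 10 13 → sum 3
-12 -11 -10 10 13 -1 → sum -11
-11 -10 10 13 -1 -7 → sum -6
Maximum of these is 13.

13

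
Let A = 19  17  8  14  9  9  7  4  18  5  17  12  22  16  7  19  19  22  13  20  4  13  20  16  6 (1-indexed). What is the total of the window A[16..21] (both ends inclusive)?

97

Elements at indices 16..21: 19, 19, 22, 13, 20, 4
sum(19, 19, 22, 13, 20, 4) = 97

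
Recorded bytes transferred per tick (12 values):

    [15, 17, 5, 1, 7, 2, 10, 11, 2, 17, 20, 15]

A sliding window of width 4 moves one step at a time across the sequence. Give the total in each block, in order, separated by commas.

38, 30, 15, 20, 30, 25, 40, 50, 54

(15, 17, 5, 1) → sum 38
(17, 5, 1, 7) → sum 30
(5, 1, 7, 2) → sum 15
(1, 7, 2, 10) → sum 20
(7, 2, 10, 11) → sum 30
(2, 10, 11, 2) → sum 25
(10, 11, 2, 17) → sum 40
(11, 2, 17, 20) → sum 50
(2, 17, 20, 15) → sum 54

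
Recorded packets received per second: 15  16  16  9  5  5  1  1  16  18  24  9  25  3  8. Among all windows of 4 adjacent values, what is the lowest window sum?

12

[15, 16, 16, 9] → sum 56
[16, 16, 9, 5] → sum 46
[16, 9, 5, 5] → sum 35
[9, 5, 5, 1] → sum 20
[5, 5, 1, 1] → sum 12
[5, 1, 1, 16] → sum 23
[1, 1, 16, 18] → sum 36
[1, 16, 18, 24] → sum 59
[16, 18, 24, 9] → sum 67
[18, 24, 9, 25] → sum 76
[24, 9, 25, 3] → sum 61
[9, 25, 3, 8] → sum 45
Lowest of these is 12.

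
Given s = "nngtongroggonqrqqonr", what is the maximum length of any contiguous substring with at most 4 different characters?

add n: window [n] (1 distinct), len 1
add n: window [n, n] (1 distinct), len 2
add g: window [n, n, g] (2 distinct), len 3
add t: window [n, n, g, t] (3 distinct), len 4
add o: window [n, n, g, t, o] (4 distinct), len 5
add n: window [n, n, g, t, o, n] (4 distinct), len 6
add g: window [n, n, g, t, o, n, g] (4 distinct), len 7
add r: window [o, n, g, r] (4 distinct), len 4
add o: window [o, n, g, r, o] (4 distinct), len 5
add g: window [o, n, g, r, o, g] (4 distinct), len 6
add g: window [o, n, g, r, o, g, g] (4 distinct), len 7
add o: window [o, n, g, r, o, g, g, o] (4 distinct), len 8
add n: window [o, n, g, r, o, g, g, o, n] (4 distinct), len 9
add q: window [o, g, g, o, n, q] (4 distinct), len 6
add r: window [o, n, q, r] (4 distinct), len 4
add q: window [o, n, q, r, q] (4 distinct), len 5
add q: window [o, n, q, r, q, q] (4 distinct), len 6
add o: window [o, n, q, r, q, q, o] (4 distinct), len 7
add n: window [o, n, q, r, q, q, o, n] (4 distinct), len 8
add r: window [o, n, q, r, q, q, o, n, r] (4 distinct), len 9
Longest length with ≤4 distinct: 9.

9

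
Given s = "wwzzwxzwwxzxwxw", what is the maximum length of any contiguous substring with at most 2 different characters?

[w] 1 distinct, len 1
[w, w] 1 distinct, len 2
[w, w, z] 2 distinct, len 3
[w, w, z, z] 2 distinct, len 4
[w, w, z, z, w] 2 distinct, len 5
[w, x] 2 distinct, len 2
[x, z] 2 distinct, len 2
[z, w] 2 distinct, len 2
[z, w, w] 2 distinct, len 3
[w, w, x] 2 distinct, len 3
[x, z] 2 distinct, len 2
[x, z, x] 2 distinct, len 3
[x, w] 2 distinct, len 2
[x, w, x] 2 distinct, len 3
[x, w, x, w] 2 distinct, len 4
Longest length with ≤2 distinct: 5.

5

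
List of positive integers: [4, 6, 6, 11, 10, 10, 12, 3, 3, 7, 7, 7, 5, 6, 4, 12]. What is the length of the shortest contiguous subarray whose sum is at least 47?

5

add 4: running sum 4 < 47
add 6: running sum 10 < 47
add 6: running sum 16 < 47
add 11: running sum 27 < 47
add 10: running sum 37 < 47
end 5: [4, 6, 6, 11, 10, 10] sum 47, len 6
end 6: [6, 11, 10, 10, 12] sum 49, len 5
end 7: [6, 11, 10, 10, 12, 3] sum 52, len 6
end 8: [11, 10, 10, 12, 3, 3] sum 49, len 6
end 9: [11, 10, 10, 12, 3, 3, 7] sum 56, len 7
end 10: [10, 10, 12, 3, 3, 7, 7] sum 52, len 7
end 11: [10, 12, 3, 3, 7, 7, 7] sum 49, len 7
end 12: [10, 12, 3, 3, 7, 7, 7, 5] sum 54, len 8
end 13: [12, 3, 3, 7, 7, 7, 5, 6] sum 50, len 8
end 14: [12, 3, 3, 7, 7, 7, 5, 6, 4] sum 54, len 9
end 15: [7, 7, 7, 5, 6, 4, 12] sum 48, len 7
Shortest qualifying length: 5.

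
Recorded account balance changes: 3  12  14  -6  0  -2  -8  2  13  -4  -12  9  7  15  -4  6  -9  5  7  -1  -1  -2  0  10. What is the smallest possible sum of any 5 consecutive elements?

-14

3 12 14 -6 0 → sum 23
12 14 -6 0 -2 → sum 18
14 -6 0 -2 -8 → sum -2
-6 0 -2 -8 2 → sum -14
0 -2 -8 2 13 → sum 5
-2 -8 2 13 -4 → sum 1
-8 2 13 -4 -12 → sum -9
2 13 -4 -12 9 → sum 8
13 -4 -12 9 7 → sum 13
-4 -12 9 7 15 → sum 15
-12 9 7 15 -4 → sum 15
9 7 15 -4 6 → sum 33
7 15 -4 6 -9 → sum 15
15 -4 6 -9 5 → sum 13
-4 6 -9 5 7 → sum 5
6 -9 5 7 -1 → sum 8
-9 5 7 -1 -1 → sum 1
5 7 -1 -1 -2 → sum 8
7 -1 -1 -2 0 → sum 3
-1 -1 -2 0 10 → sum 6
Smallest of these is -14.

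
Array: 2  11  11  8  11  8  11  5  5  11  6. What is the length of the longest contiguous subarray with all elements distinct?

3

[2] len 1
[2, 11] len 2
[11] len 1
[11, 8] len 2
[8, 11] len 2
[11, 8] len 2
[8, 11] len 2
[8, 11, 5] len 3
[5] len 1
[5, 11] len 2
[5, 11, 6] len 3
Longest all-distinct length: 3.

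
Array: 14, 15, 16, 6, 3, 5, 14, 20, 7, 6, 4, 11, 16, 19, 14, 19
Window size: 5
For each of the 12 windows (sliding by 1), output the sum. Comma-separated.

[14, 15, 16, 6, 3] → sum 54
[15, 16, 6, 3, 5] → sum 45
[16, 6, 3, 5, 14] → sum 44
[6, 3, 5, 14, 20] → sum 48
[3, 5, 14, 20, 7] → sum 49
[5, 14, 20, 7, 6] → sum 52
[14, 20, 7, 6, 4] → sum 51
[20, 7, 6, 4, 11] → sum 48
[7, 6, 4, 11, 16] → sum 44
[6, 4, 11, 16, 19] → sum 56
[4, 11, 16, 19, 14] → sum 64
[11, 16, 19, 14, 19] → sum 79

54, 45, 44, 48, 49, 52, 51, 48, 44, 56, 64, 79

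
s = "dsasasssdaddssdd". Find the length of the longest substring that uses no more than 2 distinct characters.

Extend right; when distinct count exceeds 2, shrink from the left:
add d: window [d] (1 distinct), len 1
add s: window [d, s] (2 distinct), len 2
add a: window [s, a] (2 distinct), len 2
add s: window [s, a, s] (2 distinct), len 3
add a: window [s, a, s, a] (2 distinct), len 4
add s: window [s, a, s, a, s] (2 distinct), len 5
add s: window [s, a, s, a, s, s] (2 distinct), len 6
add s: window [s, a, s, a, s, s, s] (2 distinct), len 7
add d: window [s, s, s, d] (2 distinct), len 4
add a: window [d, a] (2 distinct), len 2
add d: window [d, a, d] (2 distinct), len 3
add d: window [d, a, d, d] (2 distinct), len 4
add s: window [d, d, s] (2 distinct), len 3
add s: window [d, d, s, s] (2 distinct), len 4
add d: window [d, d, s, s, d] (2 distinct), len 5
add d: window [d, d, s, s, d, d] (2 distinct), len 6
Longest length with ≤2 distinct: 7.

7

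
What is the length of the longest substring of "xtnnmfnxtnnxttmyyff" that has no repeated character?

add x: [x] len 1
add t: [x, t] len 2
add n: [x, t, n] len 3
add n (repeat n, move left end past it): [n] len 1
add m: [n, m] len 2
add f: [n, m, f] len 3
add n (repeat n, move left end past it): [m, f, n] len 3
add x: [m, f, n, x] len 4
add t: [m, f, n, x, t] len 5
add n (repeat n, move left end past it): [x, t, n] len 3
add n (repeat n, move left end past it): [n] len 1
add x: [n, x] len 2
add t: [n, x, t] len 3
add t (repeat t, move left end past it): [t] len 1
add m: [t, m] len 2
add y: [t, m, y] len 3
add y (repeat y, move left end past it): [y] len 1
add f: [y, f] len 2
add f (repeat f, move left end past it): [f] len 1
Longest all-distinct length: 5.

5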